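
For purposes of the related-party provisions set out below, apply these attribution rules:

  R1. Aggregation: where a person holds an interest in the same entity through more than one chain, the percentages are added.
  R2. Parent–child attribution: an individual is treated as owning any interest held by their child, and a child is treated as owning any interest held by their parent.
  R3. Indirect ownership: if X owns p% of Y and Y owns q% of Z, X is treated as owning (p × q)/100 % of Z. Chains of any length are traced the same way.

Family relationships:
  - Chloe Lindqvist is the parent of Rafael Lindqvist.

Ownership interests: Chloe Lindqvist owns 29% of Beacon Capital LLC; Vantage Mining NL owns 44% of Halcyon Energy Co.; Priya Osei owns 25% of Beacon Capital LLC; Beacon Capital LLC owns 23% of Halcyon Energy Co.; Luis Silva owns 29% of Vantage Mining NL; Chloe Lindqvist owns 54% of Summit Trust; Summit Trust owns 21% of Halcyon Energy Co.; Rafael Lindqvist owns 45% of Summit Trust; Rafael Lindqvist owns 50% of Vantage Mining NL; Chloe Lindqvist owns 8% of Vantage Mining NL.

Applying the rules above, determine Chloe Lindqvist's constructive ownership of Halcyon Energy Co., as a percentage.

52.98%

By parent–child attribution (R2), Chloe Lindqvist is treated as also owning Rafael Lindqvist's interest in Vantage Mining NL, giving 8% + 50% = 58%.
By parent–child attribution (R2), Chloe Lindqvist is treated as also owning Rafael Lindqvist's interest in Summit Trust, giving 54% + 45% = 99%.
Chain via Beacon Capital LLC (R3): 29% × 23% = 6.67% of Halcyon Energy Co.
Chain via Vantage Mining NL (R3): 58% × 44% = 25.52% of Halcyon Energy Co.
Chain via Summit Trust (R3): 99% × 21% = 20.79% of Halcyon Energy Co.
Aggregating (R1): 6.67% + 25.52% + 20.79% = 52.98%.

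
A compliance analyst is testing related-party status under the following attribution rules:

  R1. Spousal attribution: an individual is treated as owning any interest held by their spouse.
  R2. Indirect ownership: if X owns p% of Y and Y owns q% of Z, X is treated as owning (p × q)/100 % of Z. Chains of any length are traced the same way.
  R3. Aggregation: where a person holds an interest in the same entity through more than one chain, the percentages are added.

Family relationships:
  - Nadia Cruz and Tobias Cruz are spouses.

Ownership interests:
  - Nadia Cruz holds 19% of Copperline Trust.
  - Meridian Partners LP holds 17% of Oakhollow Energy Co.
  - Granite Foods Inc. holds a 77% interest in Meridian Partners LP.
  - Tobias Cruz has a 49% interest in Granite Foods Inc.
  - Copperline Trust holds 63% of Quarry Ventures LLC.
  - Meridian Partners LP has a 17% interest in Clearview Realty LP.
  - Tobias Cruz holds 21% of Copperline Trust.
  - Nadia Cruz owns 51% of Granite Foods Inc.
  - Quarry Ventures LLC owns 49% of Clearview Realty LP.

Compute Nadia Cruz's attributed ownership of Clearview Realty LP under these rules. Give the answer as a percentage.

By spousal attribution (R1), Nadia Cruz is treated as also owning Tobias Cruz's interest in Granite Foods Inc, giving 51% + 49% = 100%.
By spousal attribution (R1), Nadia Cruz is treated as also owning Tobias Cruz's interest in Copperline Trust, giving 19% + 21% = 40%.
Chain via Granite Foods Inc. → Meridian Partners LP (R2): 100% × 77% × 17% = 13.09% of Clearview Realty LP.
Chain via Copperline Trust → Quarry Ventures LLC (R2): 40% × 63% × 49% = 12.348% of Clearview Realty LP.
Aggregating (R3): 13.09% + 12.348% = 25.438%.

25.438%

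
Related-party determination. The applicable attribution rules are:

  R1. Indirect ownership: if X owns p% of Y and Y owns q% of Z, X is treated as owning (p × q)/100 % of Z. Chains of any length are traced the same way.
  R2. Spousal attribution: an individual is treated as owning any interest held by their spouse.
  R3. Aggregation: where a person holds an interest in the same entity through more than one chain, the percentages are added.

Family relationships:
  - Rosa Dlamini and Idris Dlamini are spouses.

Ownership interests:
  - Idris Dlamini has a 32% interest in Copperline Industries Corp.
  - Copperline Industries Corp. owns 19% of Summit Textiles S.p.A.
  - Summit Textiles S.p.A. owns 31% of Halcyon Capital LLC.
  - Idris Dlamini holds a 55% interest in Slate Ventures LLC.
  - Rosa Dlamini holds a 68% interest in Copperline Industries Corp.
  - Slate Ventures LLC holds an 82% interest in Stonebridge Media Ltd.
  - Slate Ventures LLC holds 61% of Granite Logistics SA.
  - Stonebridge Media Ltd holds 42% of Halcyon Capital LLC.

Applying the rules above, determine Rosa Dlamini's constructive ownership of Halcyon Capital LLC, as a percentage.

24.832%

By spousal attribution (R2), Rosa Dlamini is treated as also owning Idris Dlamini's interest in Copperline Industries Corp, giving 68% + 32% = 100%.
By spousal attribution (R2), Rosa Dlamini is treated as owning Idris Dlamini's 55% interest in Slate Ventures LLC.
Chain via Copperline Industries Corp. → Summit Textiles S.p.A. (R1): 100% × 19% × 31% = 5.89% of Halcyon Capital LLC.
Chain via Slate Ventures LLC → Stonebridge Media Ltd (R1): 55% × 82% × 42% = 18.942% of Halcyon Capital LLC.
Aggregating (R3): 5.89% + 18.942% = 24.832%.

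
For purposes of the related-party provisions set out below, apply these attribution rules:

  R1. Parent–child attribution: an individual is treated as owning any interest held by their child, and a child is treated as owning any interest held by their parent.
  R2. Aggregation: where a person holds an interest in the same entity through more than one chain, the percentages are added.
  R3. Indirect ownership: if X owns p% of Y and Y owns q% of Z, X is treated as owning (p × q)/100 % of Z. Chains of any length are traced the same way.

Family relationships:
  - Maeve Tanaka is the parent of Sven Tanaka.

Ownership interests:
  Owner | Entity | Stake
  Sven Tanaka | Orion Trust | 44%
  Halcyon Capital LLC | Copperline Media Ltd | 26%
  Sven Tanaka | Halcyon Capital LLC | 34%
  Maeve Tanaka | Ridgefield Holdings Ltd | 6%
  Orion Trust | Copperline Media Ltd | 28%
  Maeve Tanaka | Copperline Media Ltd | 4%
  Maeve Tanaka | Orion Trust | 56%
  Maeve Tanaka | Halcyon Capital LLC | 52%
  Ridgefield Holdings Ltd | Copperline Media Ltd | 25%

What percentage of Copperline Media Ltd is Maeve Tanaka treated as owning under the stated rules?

55.86%

By parent–child attribution (R1), Maeve Tanaka is treated as also owning Sven Tanaka's interest in Orion Trust, giving 56% + 44% = 100%.
By parent–child attribution (R1), Maeve Tanaka is treated as also owning Sven Tanaka's interest in Halcyon Capital LLC, giving 52% + 34% = 86%.
Chain via Orion Trust (R3): 100% × 28% = 28% of Copperline Media Ltd.
Chain via Halcyon Capital LLC (R3): 86% × 26% = 22.36% of Copperline Media Ltd.
Chain via Ridgefield Holdings Ltd (R3): 6% × 25% = 1.5% of Copperline Media Ltd.
Direct interest in Copperline Media Ltd: 4%.
Aggregating (R2): 28% + 22.36% + 1.5% + 4% = 55.86%.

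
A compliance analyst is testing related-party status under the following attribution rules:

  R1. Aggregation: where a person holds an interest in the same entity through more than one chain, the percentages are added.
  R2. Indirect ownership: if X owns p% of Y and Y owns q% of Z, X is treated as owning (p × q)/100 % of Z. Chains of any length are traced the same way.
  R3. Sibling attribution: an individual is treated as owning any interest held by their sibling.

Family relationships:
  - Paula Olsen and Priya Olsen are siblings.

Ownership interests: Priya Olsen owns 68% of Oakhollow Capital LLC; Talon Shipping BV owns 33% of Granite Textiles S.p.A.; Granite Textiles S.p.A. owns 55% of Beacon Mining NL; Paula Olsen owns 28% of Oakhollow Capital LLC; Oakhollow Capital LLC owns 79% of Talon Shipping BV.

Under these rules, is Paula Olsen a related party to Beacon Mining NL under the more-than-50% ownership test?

No

By sibling attribution (R3), Paula Olsen is treated as also owning Priya Olsen's interest in Oakhollow Capital LLC, giving 28% + 68% = 96%.
Chain via Oakhollow Capital LLC → Talon Shipping BV → Granite Textiles S.p.A. (R2): 96% × 79% × 33% × 55% = 13.76496% of Beacon Mining NL.
13.76496% does not exceed the 50% threshold, so Paula is not a related party to Beacon Mining NL.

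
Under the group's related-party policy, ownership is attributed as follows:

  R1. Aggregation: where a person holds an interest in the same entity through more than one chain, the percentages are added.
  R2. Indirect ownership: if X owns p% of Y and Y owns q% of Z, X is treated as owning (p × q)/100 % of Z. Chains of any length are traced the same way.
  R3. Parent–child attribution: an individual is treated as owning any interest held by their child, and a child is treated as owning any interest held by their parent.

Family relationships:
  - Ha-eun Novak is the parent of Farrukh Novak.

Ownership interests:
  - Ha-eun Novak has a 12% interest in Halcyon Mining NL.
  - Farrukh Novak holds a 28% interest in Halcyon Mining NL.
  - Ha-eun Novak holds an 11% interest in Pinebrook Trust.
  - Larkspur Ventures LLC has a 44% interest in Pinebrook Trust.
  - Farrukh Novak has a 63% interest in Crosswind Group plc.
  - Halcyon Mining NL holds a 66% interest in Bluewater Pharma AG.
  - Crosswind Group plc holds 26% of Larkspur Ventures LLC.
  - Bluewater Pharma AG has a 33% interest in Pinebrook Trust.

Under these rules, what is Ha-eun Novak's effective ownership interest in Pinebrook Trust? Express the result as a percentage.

By parent–child attribution (R3), Ha-eun Novak is treated as also owning Farrukh Novak's interest in Halcyon Mining NL, giving 12% + 28% = 40%.
By parent–child attribution (R3), Ha-eun Novak is treated as owning Farrukh Novak's 63% interest in Crosswind Group plc.
Chain via Halcyon Mining NL → Bluewater Pharma AG (R2): 40% × 66% × 33% = 8.712% of Pinebrook Trust.
Direct interest in Pinebrook Trust: 11%.
Chain via Crosswind Group plc → Larkspur Ventures LLC (R2): 63% × 26% × 44% = 7.2072% of Pinebrook Trust.
Aggregating (R1): 8.712% + 11% + 7.2072% = 26.9192%.

26.9192%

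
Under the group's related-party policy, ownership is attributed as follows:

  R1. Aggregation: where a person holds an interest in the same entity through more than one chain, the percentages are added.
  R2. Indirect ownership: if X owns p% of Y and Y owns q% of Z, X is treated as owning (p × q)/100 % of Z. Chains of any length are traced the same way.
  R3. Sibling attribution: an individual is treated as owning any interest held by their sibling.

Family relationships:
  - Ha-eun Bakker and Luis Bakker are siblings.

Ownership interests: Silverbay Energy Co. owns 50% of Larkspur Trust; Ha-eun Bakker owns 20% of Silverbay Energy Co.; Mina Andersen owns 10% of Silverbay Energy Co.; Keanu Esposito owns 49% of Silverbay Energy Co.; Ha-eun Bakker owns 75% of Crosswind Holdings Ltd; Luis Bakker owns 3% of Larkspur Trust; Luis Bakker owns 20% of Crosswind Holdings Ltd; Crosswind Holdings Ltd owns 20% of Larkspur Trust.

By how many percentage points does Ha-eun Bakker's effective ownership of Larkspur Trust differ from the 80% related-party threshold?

By sibling attribution (R3), Ha-eun Bakker is treated as also owning Luis Bakker's interest in Crosswind Holdings Ltd, giving 75% + 20% = 95%.
By sibling attribution (R3), Ha-eun Bakker is treated as owning Luis Bakker's 3% interest in Larkspur Trust.
Chain via Silverbay Energy Co. (R2): 20% × 50% = 10% of Larkspur Trust.
Chain via Crosswind Holdings Ltd (R2): 95% × 20% = 19% of Larkspur Trust.
Direct interest in Larkspur Trust: 3%.
Aggregating (R1): 10% + 19% + 3% = 32%.
32% falls short of the 80% threshold by 48 percentage points.

48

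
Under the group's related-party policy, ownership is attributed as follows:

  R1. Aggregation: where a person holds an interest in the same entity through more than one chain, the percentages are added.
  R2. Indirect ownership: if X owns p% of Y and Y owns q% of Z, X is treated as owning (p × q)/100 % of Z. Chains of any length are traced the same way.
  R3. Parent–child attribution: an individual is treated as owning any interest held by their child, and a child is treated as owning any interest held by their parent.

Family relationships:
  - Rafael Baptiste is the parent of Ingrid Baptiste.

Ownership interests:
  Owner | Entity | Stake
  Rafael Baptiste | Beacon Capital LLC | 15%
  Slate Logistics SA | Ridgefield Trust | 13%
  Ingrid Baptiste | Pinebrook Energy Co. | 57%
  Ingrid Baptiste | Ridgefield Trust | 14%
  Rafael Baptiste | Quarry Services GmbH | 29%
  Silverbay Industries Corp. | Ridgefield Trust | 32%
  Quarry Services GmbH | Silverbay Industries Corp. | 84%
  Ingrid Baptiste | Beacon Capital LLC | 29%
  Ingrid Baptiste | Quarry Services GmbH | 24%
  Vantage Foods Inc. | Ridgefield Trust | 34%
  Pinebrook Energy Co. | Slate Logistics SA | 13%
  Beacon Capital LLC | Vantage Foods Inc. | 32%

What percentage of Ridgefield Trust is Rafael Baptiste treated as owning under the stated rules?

33.9969%

By parent–child attribution (R3), Rafael Baptiste is treated as also owning Ingrid Baptiste's interest in Beacon Capital LLC, giving 15% + 29% = 44%.
By parent–child attribution (R3), Rafael Baptiste is treated as also owning Ingrid Baptiste's interest in Quarry Services GmbH, giving 29% + 24% = 53%.
By parent–child attribution (R3), Rafael Baptiste is treated as owning Ingrid Baptiste's 57% interest in Pinebrook Energy Co.
By parent–child attribution (R3), Rafael Baptiste is treated as owning Ingrid Baptiste's 14% interest in Ridgefield Trust.
Chain via Beacon Capital LLC → Vantage Foods Inc. (R2): 44% × 32% × 34% = 4.7872% of Ridgefield Trust.
Chain via Quarry Services GmbH → Silverbay Industries Corp. (R2): 53% × 84% × 32% = 14.2464% of Ridgefield Trust.
Chain via Pinebrook Energy Co. → Slate Logistics SA (R2): 57% × 13% × 13% = 0.9633% of Ridgefield Trust.
Direct interest in Ridgefield Trust: 14%.
Aggregating (R1): 4.7872% + 14.2464% + 0.9633% + 14% = 33.9969%.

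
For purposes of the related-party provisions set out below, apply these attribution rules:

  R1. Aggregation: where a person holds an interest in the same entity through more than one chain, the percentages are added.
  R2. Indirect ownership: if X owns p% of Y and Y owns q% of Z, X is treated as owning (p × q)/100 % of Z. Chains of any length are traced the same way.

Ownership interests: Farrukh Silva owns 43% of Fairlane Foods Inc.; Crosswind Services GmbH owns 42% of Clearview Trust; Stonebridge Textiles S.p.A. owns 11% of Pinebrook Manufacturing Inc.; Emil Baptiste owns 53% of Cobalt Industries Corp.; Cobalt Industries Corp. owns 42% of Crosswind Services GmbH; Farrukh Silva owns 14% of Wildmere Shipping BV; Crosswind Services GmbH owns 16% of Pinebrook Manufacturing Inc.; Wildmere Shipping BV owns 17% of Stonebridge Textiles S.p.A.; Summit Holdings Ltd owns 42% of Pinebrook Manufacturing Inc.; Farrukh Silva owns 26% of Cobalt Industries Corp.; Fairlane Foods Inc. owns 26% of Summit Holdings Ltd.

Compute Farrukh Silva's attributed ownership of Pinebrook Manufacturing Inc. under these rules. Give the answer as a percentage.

6.7046%

Chain via Cobalt Industries Corp. → Crosswind Services GmbH (R2): 26% × 42% × 16% = 1.7472% of Pinebrook Manufacturing Inc.
Chain via Fairlane Foods Inc. → Summit Holdings Ltd (R2): 43% × 26% × 42% = 4.6956% of Pinebrook Manufacturing Inc.
Chain via Wildmere Shipping BV → Stonebridge Textiles S.p.A. (R2): 14% × 17% × 11% = 0.2618% of Pinebrook Manufacturing Inc.
Aggregating (R1): 1.7472% + 4.6956% + 0.2618% = 6.7046%.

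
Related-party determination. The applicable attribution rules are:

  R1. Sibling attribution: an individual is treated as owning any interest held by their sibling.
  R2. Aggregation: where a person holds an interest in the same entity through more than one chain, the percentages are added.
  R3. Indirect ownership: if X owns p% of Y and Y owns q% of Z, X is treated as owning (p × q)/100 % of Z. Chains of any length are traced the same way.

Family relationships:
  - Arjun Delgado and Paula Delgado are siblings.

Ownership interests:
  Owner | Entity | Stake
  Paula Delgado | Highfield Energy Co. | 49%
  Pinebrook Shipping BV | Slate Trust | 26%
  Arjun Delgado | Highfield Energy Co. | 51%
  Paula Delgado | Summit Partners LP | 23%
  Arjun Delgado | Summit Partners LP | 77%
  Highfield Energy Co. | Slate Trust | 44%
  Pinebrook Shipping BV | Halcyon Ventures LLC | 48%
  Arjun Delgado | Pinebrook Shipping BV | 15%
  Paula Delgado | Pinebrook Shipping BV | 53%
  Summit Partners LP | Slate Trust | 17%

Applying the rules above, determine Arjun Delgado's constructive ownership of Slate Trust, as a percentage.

By sibling attribution (R1), Arjun Delgado is treated as also owning Paula Delgado's interest in Summit Partners LP, giving 77% + 23% = 100%.
By sibling attribution (R1), Arjun Delgado is treated as also owning Paula Delgado's interest in Pinebrook Shipping BV, giving 15% + 53% = 68%.
By sibling attribution (R1), Arjun Delgado is treated as also owning Paula Delgado's interest in Highfield Energy Co, giving 51% + 49% = 100%.
Chain via Summit Partners LP (R3): 100% × 17% = 17% of Slate Trust.
Chain via Pinebrook Shipping BV (R3): 68% × 26% = 17.68% of Slate Trust.
Chain via Highfield Energy Co. (R3): 100% × 44% = 44% of Slate Trust.
Aggregating (R2): 17% + 17.68% + 44% = 78.68%.

78.68%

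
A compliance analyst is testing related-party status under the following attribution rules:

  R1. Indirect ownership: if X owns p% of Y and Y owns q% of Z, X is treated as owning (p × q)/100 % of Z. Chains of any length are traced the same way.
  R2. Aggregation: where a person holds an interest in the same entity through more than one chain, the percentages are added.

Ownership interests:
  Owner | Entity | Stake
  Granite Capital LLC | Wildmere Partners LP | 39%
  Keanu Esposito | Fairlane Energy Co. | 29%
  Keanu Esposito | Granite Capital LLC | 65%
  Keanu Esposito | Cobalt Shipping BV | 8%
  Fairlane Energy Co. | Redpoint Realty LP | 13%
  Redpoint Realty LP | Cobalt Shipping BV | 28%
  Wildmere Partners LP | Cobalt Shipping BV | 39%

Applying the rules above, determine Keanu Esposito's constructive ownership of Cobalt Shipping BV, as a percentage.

Chain via Fairlane Energy Co. → Redpoint Realty LP (R1): 29% × 13% × 28% = 1.0556% of Cobalt Shipping BV.
Chain via Granite Capital LLC → Wildmere Partners LP (R1): 65% × 39% × 39% = 9.8865% of Cobalt Shipping BV.
Direct interest in Cobalt Shipping BV: 8%.
Aggregating (R2): 1.0556% + 9.8865% + 8% = 18.9421%.

18.9421%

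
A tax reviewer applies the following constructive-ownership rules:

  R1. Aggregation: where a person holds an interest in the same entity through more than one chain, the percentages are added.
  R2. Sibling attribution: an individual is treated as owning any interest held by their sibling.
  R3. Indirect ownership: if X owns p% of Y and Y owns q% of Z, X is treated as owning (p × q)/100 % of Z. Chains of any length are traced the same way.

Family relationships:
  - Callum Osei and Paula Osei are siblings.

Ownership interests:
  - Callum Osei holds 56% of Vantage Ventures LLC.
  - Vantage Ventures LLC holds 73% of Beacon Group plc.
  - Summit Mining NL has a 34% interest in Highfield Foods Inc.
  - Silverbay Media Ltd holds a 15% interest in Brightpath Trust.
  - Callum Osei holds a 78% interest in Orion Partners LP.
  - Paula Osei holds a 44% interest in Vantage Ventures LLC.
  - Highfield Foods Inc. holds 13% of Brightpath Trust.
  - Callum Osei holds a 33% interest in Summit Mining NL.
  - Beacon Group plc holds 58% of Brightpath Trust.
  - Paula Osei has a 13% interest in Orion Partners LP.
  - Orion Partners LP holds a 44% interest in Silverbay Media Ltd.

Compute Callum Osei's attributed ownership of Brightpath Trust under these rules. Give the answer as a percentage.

49.8046%

By sibling attribution (R2), Callum Osei is treated as also owning Paula Osei's interest in Orion Partners LP, giving 78% + 13% = 91%.
By sibling attribution (R2), Callum Osei is treated as also owning Paula Osei's interest in Vantage Ventures LLC, giving 56% + 44% = 100%.
Chain via Summit Mining NL → Highfield Foods Inc. (R3): 33% × 34% × 13% = 1.4586% of Brightpath Trust.
Chain via Orion Partners LP → Silverbay Media Ltd (R3): 91% × 44% × 15% = 6.006% of Brightpath Trust.
Chain via Vantage Ventures LLC → Beacon Group plc (R3): 100% × 73% × 58% = 42.34% of Brightpath Trust.
Aggregating (R1): 1.4586% + 6.006% + 42.34% = 49.8046%.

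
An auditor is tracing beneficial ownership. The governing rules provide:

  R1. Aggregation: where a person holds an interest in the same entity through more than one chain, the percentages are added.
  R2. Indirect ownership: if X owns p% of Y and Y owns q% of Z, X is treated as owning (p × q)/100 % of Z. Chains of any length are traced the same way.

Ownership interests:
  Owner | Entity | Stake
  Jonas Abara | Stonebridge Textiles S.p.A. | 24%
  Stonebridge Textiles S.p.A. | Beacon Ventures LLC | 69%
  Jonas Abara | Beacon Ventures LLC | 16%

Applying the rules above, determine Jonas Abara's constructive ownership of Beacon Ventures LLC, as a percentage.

32.56%

Chain via Stonebridge Textiles S.p.A. (R2): 24% × 69% = 16.56% of Beacon Ventures LLC.
Direct interest in Beacon Ventures LLC: 16%.
Aggregating (R1): 16.56% + 16% = 32.56%.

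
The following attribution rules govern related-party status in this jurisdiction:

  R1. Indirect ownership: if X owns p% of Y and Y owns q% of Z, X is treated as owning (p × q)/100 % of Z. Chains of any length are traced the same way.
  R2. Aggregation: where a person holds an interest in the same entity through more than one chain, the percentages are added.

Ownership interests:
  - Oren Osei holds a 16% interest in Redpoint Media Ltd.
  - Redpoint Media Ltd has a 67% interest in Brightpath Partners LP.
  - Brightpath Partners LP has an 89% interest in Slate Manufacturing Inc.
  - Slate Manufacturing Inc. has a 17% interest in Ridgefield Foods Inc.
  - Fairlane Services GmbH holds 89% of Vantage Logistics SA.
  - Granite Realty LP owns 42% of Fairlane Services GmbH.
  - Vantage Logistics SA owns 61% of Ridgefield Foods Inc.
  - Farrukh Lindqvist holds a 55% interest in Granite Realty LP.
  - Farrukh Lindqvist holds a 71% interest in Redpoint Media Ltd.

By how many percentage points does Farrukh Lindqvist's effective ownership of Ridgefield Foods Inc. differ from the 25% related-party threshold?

Chain via Redpoint Media Ltd → Brightpath Partners LP → Slate Manufacturing Inc. (R1): 71% × 67% × 89% × 17% = 7.197341% of Ridgefield Foods Inc.
Chain via Granite Realty LP → Fairlane Services GmbH → Vantage Logistics SA (R1): 55% × 42% × 89% × 61% = 12.54099% of Ridgefield Foods Inc.
Aggregating (R2): 7.197341% + 12.54099% = 19.738331%.
19.738331% falls short of the 25% threshold by 5.261669 percentage points.

5.261669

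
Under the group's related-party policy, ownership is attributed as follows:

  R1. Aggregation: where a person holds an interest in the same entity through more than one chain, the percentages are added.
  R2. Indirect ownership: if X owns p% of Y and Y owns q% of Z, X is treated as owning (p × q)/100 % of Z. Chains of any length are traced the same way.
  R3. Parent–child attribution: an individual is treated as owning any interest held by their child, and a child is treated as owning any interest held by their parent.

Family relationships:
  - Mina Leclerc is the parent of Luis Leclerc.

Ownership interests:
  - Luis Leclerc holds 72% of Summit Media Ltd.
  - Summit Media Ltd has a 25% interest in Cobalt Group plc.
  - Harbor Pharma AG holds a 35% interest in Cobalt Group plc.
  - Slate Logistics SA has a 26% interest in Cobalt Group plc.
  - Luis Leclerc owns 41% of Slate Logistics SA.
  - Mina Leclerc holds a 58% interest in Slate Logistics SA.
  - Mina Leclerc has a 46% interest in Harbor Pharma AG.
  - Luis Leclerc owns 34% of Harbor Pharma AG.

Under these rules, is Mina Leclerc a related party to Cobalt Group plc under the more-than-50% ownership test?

Yes

By parent–child attribution (R3), Mina Leclerc is treated as also owning Luis Leclerc's interest in Slate Logistics SA, giving 58% + 41% = 99%.
By parent–child attribution (R3), Mina Leclerc is treated as also owning Luis Leclerc's interest in Harbor Pharma AG, giving 46% + 34% = 80%.
By parent–child attribution (R3), Mina Leclerc is treated as owning Luis Leclerc's 72% interest in Summit Media Ltd.
Chain via Slate Logistics SA (R2): 99% × 26% = 25.74% of Cobalt Group plc.
Chain via Harbor Pharma AG (R2): 80% × 35% = 28% of Cobalt Group plc.
Chain via Summit Media Ltd (R2): 72% × 25% = 18% of Cobalt Group plc.
Aggregating (R1): 25.74% + 28% + 18% = 71.74%.
71.74% exceeds the 50% threshold, so Mina is a related party to Cobalt Group plc.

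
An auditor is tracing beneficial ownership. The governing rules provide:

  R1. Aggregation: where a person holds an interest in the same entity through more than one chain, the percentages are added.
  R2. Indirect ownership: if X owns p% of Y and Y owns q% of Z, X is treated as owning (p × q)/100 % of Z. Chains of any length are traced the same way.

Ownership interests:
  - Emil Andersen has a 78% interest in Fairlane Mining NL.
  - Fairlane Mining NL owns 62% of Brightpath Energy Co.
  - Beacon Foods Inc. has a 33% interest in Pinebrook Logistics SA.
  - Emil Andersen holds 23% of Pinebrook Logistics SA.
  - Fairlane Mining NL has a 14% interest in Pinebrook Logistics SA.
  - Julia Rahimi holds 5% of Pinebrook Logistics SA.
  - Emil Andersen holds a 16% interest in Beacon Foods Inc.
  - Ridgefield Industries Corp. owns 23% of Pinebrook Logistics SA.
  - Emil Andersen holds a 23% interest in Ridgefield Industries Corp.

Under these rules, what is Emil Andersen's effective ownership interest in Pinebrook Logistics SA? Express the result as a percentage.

Chain via Fairlane Mining NL (R2): 78% × 14% = 10.92% of Pinebrook Logistics SA.
Chain via Ridgefield Industries Corp. (R2): 23% × 23% = 5.29% of Pinebrook Logistics SA.
Chain via Beacon Foods Inc. (R2): 16% × 33% = 5.28% of Pinebrook Logistics SA.
Direct interest in Pinebrook Logistics SA: 23%.
Aggregating (R1): 10.92% + 5.29% + 5.28% + 23% = 44.49%.

44.49%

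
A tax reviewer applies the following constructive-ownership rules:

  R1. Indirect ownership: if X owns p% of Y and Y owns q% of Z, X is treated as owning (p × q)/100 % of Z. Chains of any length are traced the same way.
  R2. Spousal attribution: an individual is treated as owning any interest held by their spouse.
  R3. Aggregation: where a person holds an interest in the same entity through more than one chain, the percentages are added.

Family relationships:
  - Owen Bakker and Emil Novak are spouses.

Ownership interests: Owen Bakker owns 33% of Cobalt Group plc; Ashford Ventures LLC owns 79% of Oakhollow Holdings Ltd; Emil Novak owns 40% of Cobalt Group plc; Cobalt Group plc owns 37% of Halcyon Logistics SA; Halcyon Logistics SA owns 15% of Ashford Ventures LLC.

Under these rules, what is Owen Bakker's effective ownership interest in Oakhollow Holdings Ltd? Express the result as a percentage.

3.200685%

By spousal attribution (R2), Owen Bakker is treated as also owning Emil Novak's interest in Cobalt Group plc, giving 33% + 40% = 73%.
Chain via Cobalt Group plc → Halcyon Logistics SA → Ashford Ventures LLC (R1): 73% × 37% × 15% × 79% = 3.200685% of Oakhollow Holdings Ltd.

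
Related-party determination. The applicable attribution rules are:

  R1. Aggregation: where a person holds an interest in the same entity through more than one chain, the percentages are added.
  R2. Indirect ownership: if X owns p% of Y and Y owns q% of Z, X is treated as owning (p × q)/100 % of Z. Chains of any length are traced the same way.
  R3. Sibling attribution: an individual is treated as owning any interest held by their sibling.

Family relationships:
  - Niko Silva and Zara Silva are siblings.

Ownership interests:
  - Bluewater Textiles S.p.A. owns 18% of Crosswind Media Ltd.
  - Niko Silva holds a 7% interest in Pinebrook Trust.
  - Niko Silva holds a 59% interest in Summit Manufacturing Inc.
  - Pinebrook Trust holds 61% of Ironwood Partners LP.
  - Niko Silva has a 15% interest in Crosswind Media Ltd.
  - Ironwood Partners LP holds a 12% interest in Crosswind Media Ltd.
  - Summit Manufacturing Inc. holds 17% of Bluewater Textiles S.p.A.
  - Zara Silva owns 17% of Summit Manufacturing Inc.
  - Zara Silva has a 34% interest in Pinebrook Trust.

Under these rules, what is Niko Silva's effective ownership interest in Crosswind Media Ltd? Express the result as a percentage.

20.3268%

By sibling attribution (R3), Niko Silva is treated as also owning Zara Silva's interest in Pinebrook Trust, giving 7% + 34% = 41%.
By sibling attribution (R3), Niko Silva is treated as also owning Zara Silva's interest in Summit Manufacturing Inc, giving 59% + 17% = 76%.
Chain via Pinebrook Trust → Ironwood Partners LP (R2): 41% × 61% × 12% = 3.0012% of Crosswind Media Ltd.
Chain via Summit Manufacturing Inc. → Bluewater Textiles S.p.A. (R2): 76% × 17% × 18% = 2.3256% of Crosswind Media Ltd.
Direct interest in Crosswind Media Ltd: 15%.
Aggregating (R1): 3.0012% + 2.3256% + 15% = 20.3268%.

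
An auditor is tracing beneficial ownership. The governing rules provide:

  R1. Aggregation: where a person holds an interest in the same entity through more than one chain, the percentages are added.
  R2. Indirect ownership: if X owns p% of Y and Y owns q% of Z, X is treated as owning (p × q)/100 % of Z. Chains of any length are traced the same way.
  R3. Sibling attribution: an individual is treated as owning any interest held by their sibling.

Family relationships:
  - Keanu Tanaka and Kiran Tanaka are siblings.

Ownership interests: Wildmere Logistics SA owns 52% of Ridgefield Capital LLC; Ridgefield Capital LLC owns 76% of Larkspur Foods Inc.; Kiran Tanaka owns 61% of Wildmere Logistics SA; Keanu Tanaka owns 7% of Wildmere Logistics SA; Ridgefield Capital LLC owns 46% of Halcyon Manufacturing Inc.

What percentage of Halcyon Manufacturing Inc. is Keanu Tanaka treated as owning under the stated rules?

By sibling attribution (R3), Keanu Tanaka is treated as also owning Kiran Tanaka's interest in Wildmere Logistics SA, giving 7% + 61% = 68%.
Chain via Wildmere Logistics SA → Ridgefield Capital LLC (R2): 68% × 52% × 46% = 16.2656% of Halcyon Manufacturing Inc.

16.2656%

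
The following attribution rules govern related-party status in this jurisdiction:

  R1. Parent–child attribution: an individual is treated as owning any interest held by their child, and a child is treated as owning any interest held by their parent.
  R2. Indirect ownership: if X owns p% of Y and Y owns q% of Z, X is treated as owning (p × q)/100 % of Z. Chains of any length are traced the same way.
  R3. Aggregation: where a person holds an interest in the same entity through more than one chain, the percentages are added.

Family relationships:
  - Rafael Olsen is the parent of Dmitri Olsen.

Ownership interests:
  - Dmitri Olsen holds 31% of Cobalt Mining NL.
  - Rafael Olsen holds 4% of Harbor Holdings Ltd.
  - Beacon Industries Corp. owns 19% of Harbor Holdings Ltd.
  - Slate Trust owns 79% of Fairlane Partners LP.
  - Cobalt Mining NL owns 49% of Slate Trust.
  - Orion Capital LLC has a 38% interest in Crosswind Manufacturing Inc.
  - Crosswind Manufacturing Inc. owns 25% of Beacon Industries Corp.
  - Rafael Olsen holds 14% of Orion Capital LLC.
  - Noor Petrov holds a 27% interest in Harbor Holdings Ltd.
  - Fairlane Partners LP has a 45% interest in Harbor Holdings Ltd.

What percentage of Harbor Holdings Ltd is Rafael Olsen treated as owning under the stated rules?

By parent–child attribution (R1), Rafael Olsen is treated as owning Dmitri Olsen's 31% interest in Cobalt Mining NL.
Chain via Orion Capital LLC → Crosswind Manufacturing Inc. → Beacon Industries Corp. (R2): 14% × 38% × 25% × 19% = 0.2527% of Harbor Holdings Ltd.
Direct interest in Harbor Holdings Ltd: 4%.
Chain via Cobalt Mining NL → Slate Trust → Fairlane Partners LP (R2): 31% × 49% × 79% × 45% = 5.400045% of Harbor Holdings Ltd.
Aggregating (R3): 0.2527% + 4% + 5.400045% = 9.652745%.

9.652745%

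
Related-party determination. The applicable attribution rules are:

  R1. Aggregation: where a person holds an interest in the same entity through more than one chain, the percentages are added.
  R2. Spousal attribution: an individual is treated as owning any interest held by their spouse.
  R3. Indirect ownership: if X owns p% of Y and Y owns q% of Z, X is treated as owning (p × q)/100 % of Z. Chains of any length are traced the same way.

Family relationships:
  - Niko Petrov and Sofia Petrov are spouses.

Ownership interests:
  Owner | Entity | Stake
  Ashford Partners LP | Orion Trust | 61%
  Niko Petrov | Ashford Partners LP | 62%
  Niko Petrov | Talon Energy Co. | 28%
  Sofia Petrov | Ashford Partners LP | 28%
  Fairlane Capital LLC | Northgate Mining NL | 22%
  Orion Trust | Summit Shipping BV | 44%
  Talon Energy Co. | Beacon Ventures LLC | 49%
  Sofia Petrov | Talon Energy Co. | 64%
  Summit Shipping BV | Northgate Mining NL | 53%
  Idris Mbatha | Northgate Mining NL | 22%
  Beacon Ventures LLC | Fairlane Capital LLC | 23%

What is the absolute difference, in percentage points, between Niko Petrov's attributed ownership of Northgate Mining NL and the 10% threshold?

By spousal attribution (R2), Niko Petrov is treated as also owning Sofia Petrov's interest in Talon Energy Co, giving 28% + 64% = 92%.
By spousal attribution (R2), Niko Petrov is treated as also owning Sofia Petrov's interest in Ashford Partners LP, giving 62% + 28% = 90%.
Chain via Talon Energy Co. → Beacon Ventures LLC → Fairlane Capital LLC (R3): 92% × 49% × 23% × 22% = 2.281048% of Northgate Mining NL.
Chain via Ashford Partners LP → Orion Trust → Summit Shipping BV (R3): 90% × 61% × 44% × 53% = 12.80268% of Northgate Mining NL.
Aggregating (R1): 2.281048% + 12.80268% = 15.083728%.
15.083728% exceeds the 10% threshold by 5.083728 percentage points.

5.083728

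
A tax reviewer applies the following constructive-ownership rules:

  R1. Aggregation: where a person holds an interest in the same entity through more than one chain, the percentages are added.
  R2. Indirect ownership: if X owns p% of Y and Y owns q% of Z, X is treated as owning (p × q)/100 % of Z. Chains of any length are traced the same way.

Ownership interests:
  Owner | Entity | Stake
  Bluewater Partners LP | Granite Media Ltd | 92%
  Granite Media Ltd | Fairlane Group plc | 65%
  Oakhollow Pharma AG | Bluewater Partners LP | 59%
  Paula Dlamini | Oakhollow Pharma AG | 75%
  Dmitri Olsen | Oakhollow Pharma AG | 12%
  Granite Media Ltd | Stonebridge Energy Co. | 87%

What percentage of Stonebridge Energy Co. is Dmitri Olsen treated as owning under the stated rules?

Chain via Oakhollow Pharma AG → Bluewater Partners LP → Granite Media Ltd (R2): 12% × 59% × 92% × 87% = 5.666832% of Stonebridge Energy Co.

5.666832%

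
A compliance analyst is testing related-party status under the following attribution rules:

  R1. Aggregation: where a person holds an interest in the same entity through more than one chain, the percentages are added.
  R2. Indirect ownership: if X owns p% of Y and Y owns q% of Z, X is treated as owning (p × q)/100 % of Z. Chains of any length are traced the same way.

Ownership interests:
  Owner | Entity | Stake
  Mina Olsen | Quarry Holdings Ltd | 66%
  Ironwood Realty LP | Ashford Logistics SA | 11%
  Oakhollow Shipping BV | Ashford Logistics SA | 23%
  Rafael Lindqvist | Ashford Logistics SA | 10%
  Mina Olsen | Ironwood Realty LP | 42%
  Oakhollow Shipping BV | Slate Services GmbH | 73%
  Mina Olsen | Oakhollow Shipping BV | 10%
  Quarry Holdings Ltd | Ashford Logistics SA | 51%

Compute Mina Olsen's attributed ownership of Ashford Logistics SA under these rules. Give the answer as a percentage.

40.58%

Chain via Quarry Holdings Ltd (R2): 66% × 51% = 33.66% of Ashford Logistics SA.
Chain via Oakhollow Shipping BV (R2): 10% × 23% = 2.3% of Ashford Logistics SA.
Chain via Ironwood Realty LP (R2): 42% × 11% = 4.62% of Ashford Logistics SA.
Aggregating (R1): 33.66% + 2.3% + 4.62% = 40.58%.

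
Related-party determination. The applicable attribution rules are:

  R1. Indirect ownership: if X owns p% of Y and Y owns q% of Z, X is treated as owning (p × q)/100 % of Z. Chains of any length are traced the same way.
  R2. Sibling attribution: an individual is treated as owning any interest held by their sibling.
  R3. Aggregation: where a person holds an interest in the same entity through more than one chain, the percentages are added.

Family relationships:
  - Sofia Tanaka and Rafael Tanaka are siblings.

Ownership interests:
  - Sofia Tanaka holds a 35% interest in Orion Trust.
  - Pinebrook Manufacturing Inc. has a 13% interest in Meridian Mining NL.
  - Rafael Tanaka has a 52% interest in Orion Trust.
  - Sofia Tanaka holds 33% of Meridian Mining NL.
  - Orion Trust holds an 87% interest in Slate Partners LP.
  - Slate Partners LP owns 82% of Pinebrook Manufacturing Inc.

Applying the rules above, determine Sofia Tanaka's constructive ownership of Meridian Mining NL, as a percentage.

By sibling attribution (R2), Sofia Tanaka is treated as also owning Rafael Tanaka's interest in Orion Trust, giving 35% + 52% = 87%.
Chain via Orion Trust → Slate Partners LP → Pinebrook Manufacturing Inc. (R1): 87% × 87% × 82% × 13% = 8.068554% of Meridian Mining NL.
Direct interest in Meridian Mining NL: 33%.
Aggregating (R3): 8.068554% + 33% = 41.068554%.

41.068554%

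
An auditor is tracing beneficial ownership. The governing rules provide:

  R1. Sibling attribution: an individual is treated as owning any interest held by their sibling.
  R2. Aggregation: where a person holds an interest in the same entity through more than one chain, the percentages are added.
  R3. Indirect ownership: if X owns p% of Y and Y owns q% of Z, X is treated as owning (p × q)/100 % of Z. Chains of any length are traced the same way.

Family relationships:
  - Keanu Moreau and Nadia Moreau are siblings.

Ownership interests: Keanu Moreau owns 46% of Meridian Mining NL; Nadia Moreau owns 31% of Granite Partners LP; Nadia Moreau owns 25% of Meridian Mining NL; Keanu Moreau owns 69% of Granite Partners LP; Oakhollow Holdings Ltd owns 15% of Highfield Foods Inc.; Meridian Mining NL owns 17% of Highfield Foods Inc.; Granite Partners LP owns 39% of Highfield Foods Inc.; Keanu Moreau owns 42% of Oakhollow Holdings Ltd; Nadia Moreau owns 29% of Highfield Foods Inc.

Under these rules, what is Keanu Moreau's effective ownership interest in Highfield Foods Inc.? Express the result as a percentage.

By sibling attribution (R1), Keanu Moreau is treated as also owning Nadia Moreau's interest in Granite Partners LP, giving 69% + 31% = 100%.
By sibling attribution (R1), Keanu Moreau is treated as also owning Nadia Moreau's interest in Meridian Mining NL, giving 46% + 25% = 71%.
By sibling attribution (R1), Keanu Moreau is treated as owning Nadia Moreau's 29% interest in Highfield Foods Inc.
Chain via Granite Partners LP (R3): 100% × 39% = 39% of Highfield Foods Inc.
Chain via Meridian Mining NL (R3): 71% × 17% = 12.07% of Highfield Foods Inc.
Chain via Oakhollow Holdings Ltd (R3): 42% × 15% = 6.3% of Highfield Foods Inc.
Direct interest in Highfield Foods Inc: 29%.
Aggregating (R2): 39% + 12.07% + 6.3% + 29% = 86.37%.

86.37%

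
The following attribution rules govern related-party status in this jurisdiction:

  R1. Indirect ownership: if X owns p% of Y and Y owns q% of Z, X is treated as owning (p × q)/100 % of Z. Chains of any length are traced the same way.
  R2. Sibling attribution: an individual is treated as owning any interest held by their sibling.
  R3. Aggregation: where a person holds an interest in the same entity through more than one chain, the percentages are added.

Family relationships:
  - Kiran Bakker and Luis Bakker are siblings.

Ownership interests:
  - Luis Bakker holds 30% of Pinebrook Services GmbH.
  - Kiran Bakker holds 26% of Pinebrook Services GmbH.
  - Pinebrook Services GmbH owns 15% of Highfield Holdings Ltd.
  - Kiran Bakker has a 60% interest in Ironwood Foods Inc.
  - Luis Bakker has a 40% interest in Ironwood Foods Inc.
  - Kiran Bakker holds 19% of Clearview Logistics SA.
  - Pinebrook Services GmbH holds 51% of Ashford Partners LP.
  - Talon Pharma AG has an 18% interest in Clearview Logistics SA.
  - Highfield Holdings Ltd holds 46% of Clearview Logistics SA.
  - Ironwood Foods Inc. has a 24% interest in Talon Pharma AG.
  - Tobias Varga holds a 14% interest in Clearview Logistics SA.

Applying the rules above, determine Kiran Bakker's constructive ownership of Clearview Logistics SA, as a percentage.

By sibling attribution (R2), Kiran Bakker is treated as also owning Luis Bakker's interest in Ironwood Foods Inc, giving 60% + 40% = 100%.
By sibling attribution (R2), Kiran Bakker is treated as also owning Luis Bakker's interest in Pinebrook Services GmbH, giving 26% + 30% = 56%.
Chain via Ironwood Foods Inc. → Talon Pharma AG (R1): 100% × 24% × 18% = 4.32% of Clearview Logistics SA.
Chain via Pinebrook Services GmbH → Highfield Holdings Ltd (R1): 56% × 15% × 46% = 3.864% of Clearview Logistics SA.
Direct interest in Clearview Logistics SA: 19%.
Aggregating (R3): 4.32% + 3.864% + 19% = 27.184%.

27.184%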